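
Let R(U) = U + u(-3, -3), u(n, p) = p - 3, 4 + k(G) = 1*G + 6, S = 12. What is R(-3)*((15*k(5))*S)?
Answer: -11340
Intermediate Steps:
k(G) = 2 + G (k(G) = -4 + (1*G + 6) = -4 + (G + 6) = -4 + (6 + G) = 2 + G)
u(n, p) = -3 + p
R(U) = -6 + U (R(U) = U + (-3 - 3) = U - 6 = -6 + U)
R(-3)*((15*k(5))*S) = (-6 - 3)*((15*(2 + 5))*12) = -9*15*7*12 = -945*12 = -9*1260 = -11340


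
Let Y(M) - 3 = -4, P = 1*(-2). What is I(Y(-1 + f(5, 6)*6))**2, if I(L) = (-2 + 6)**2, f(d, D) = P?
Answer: 256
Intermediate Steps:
P = -2
f(d, D) = -2
Y(M) = -1 (Y(M) = 3 - 4 = -1)
I(L) = 16 (I(L) = 4**2 = 16)
I(Y(-1 + f(5, 6)*6))**2 = 16**2 = 256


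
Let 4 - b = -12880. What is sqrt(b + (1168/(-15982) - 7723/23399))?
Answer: sqrt(450436922996177572223)/186981409 ≈ 113.51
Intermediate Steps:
b = 12884 (b = 4 - 1*(-12880) = 4 + 12880 = 12884)
sqrt(b + (1168/(-15982) - 7723/23399)) = sqrt(12884 + (1168/(-15982) - 7723/23399)) = sqrt(12884 + (1168*(-1/15982) - 7723*1/23399)) = sqrt(12884 + (-584/7991 - 7723/23399)) = sqrt(12884 - 75379509/186981409) = sqrt(2408993094047/186981409) = sqrt(450436922996177572223)/186981409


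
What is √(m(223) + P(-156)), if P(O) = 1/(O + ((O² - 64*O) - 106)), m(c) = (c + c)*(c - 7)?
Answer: √111744689292362/34058 ≈ 310.38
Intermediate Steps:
m(c) = 2*c*(-7 + c) (m(c) = (2*c)*(-7 + c) = 2*c*(-7 + c))
P(O) = 1/(-106 + O² - 63*O) (P(O) = 1/(O + (-106 + O² - 64*O)) = 1/(-106 + O² - 63*O))
√(m(223) + P(-156)) = √(2*223*(-7 + 223) + 1/(-106 + (-156)² - 63*(-156))) = √(2*223*216 + 1/(-106 + 24336 + 9828)) = √(96336 + 1/34058) = √(3281011489/34058) = √111744689292362/34058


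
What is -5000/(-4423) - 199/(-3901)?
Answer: 20385177/17254123 ≈ 1.1815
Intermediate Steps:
-5000/(-4423) - 199/(-3901) = -5000*(-1/4423) - 199*(-1/3901) = 5000/4423 + 199/3901 = 20385177/17254123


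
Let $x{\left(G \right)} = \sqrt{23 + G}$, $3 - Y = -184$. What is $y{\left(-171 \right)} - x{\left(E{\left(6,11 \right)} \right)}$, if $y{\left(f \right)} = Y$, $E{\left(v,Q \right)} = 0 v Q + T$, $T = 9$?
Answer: $187 - 4 \sqrt{2} \approx 181.34$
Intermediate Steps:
$Y = 187$ ($Y = 3 - -184 = 3 + 184 = 187$)
$E{\left(v,Q \right)} = 9$ ($E{\left(v,Q \right)} = 0 v Q + 9 = 0 Q + 9 = 0 + 9 = 9$)
$y{\left(f \right)} = 187$
$y{\left(-171 \right)} - x{\left(E{\left(6,11 \right)} \right)} = 187 - \sqrt{23 + 9} = 187 - \sqrt{32} = 187 - 4 \sqrt{2}$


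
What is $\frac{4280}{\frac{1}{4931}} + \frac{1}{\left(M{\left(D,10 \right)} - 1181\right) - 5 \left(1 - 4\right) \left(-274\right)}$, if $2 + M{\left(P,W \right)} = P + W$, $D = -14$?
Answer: $\frac{102960658707601}{4878570} \approx 2.1105 \cdot 10^{7}$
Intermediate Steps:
$M{\left(P,W \right)} = -2 + P + W$ ($M{\left(P,W \right)} = -2 + \left(P + W\right) = -2 + P + W$)
$\frac{4280}{\frac{1}{4931}} + \frac{1}{\left(M{\left(D,10 \right)} - 1181\right) - 5 \left(1 - 4\right) \left(-274\right)} = \frac{4280}{\frac{1}{4931}} + \frac{1}{\left(\left(-2 - 14 + 10\right) - 1181\right) - 5 \left(1 - 4\right) \left(-274\right)} = 4280 \frac{1}{\frac{1}{4931}} + \frac{1}{\left(-6 - 1181\right) \left(-5\right) \left(-3\right) \left(-274\right)} = 4280 \cdot 4931 + \frac{1}{\left(-1187\right) 15 \left(-274\right)} = 21104680 - \frac{1}{1187 \left(-4110\right)} = 21104680 - - \frac{1}{4878570} = 21104680 + \frac{1}{4878570} = \frac{102960658707601}{4878570}$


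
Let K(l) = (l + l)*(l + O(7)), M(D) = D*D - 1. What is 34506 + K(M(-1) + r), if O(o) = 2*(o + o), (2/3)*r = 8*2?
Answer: 37002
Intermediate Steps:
r = 24 (r = 3*(8*2)/2 = (3/2)*16 = 24)
M(D) = -1 + D² (M(D) = D² - 1 = -1 + D²)
O(o) = 4*o (O(o) = 2*(2*o) = 4*o)
K(l) = 2*l*(28 + l) (K(l) = (l + l)*(l + 4*7) = (2*l)*(l + 28) = (2*l)*(28 + l) = 2*l*(28 + l))
34506 + K(M(-1) + r) = 34506 + 2*((-1 + (-1)²) + 24)*(28 + ((-1 + (-1)²) + 24)) = 34506 + 2*((-1 + 1) + 24)*(28 + ((-1 + 1) + 24)) = 34506 + 2*(0 + 24)*(28 + (0 + 24)) = 34506 + 2*24*(28 + 24) = 34506 + 2*24*52 = 34506 + 2496 = 37002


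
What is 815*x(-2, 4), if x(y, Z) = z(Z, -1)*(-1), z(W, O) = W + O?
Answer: -2445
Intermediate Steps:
z(W, O) = O + W
x(y, Z) = 1 - Z (x(y, Z) = (-1 + Z)*(-1) = 1 - Z)
815*x(-2, 4) = 815*(1 - 1*4) = 815*(1 - 4) = 815*(-3) = -2445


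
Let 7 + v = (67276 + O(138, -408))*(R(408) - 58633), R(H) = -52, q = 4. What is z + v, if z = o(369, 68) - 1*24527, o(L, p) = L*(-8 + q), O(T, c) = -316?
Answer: -3929573610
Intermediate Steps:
o(L, p) = -4*L (o(L, p) = L*(-8 + 4) = L*(-4) = -4*L)
v = -3929547607 (v = -7 + (67276 - 316)*(-52 - 58633) = -7 + 66960*(-58685) = -7 - 3929547600 = -3929547607)
z = -26003 (z = -4*369 - 1*24527 = -1476 - 24527 = -26003)
z + v = -26003 - 3929547607 = -3929573610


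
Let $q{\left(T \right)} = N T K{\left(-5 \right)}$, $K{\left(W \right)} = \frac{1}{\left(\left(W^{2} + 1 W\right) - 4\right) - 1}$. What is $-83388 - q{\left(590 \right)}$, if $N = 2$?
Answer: $- \frac{250400}{3} \approx -83467.0$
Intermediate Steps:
$K{\left(W \right)} = \frac{1}{-5 + W + W^{2}}$ ($K{\left(W \right)} = \frac{1}{\left(\left(W^{2} + W\right) - 4\right) - 1} = \frac{1}{\left(\left(W + W^{2}\right) - 4\right) - 1} = \frac{1}{\left(-4 + W + W^{2}\right) - 1} = \frac{1}{-5 + W + W^{2}}$)
$q{\left(T \right)} = \frac{2 T}{15}$ ($q{\left(T \right)} = \frac{2 T}{-5 - 5 + \left(-5\right)^{2}} = \frac{2 T}{-5 - 5 + 25} = \frac{2 T}{15}$)
$-83388 - q{\left(590 \right)} = -83388 - \frac{2}{15} \cdot 590 = -83388 - \frac{236}{3} = - \frac{250400}{3}$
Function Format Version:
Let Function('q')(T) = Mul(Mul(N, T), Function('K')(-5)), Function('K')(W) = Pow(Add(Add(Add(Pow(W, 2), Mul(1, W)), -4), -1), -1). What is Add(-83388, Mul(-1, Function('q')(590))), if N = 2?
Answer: Rational(-250400, 3) ≈ -83467.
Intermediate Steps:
Function('K')(W) = Pow(Add(-5, W, Pow(W, 2)), -1) (Function('K')(W) = Pow(Add(Add(Add(Pow(W, 2), W), -4), -1), -1) = Pow(Add(Add(Add(W, Pow(W, 2)), -4), -1), -1) = Pow(Add(Add(-4, W, Pow(W, 2)), -1), -1) = Pow(Add(-5, W, Pow(W, 2)), -1))
Function('q')(T) = Mul(Rational(2, 15), T) (Function('q')(T) = Mul(Mul(2, T), Pow(Add(-5, -5, Pow(-5, 2)), -1)) = Mul(Mul(2, T), Pow(Add(-5, -5, 25), -1)) = Mul(Mul(2, T), Pow(15, -1)) = Mul(Mul(2, T), Rational(1, 15)) = Mul(Rational(2, 15), T))
Add(-83388, Mul(-1, Function('q')(590))) = Add(-83388, Mul(-1, Mul(Rational(2, 15), 590))) = Add(-83388, Mul(-1, Rational(236, 3))) = Add(-83388, Rational(-236, 3)) = Rational(-250400, 3)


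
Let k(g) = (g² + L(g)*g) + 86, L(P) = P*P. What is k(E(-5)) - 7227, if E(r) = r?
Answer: -7241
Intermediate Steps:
L(P) = P²
k(g) = 86 + g² + g³ (k(g) = (g² + g²*g) + 86 = (g² + g³) + 86 = 86 + g² + g³)
k(E(-5)) - 7227 = (86 + (-5)² + (-5)³) - 7227 = (86 + 25 - 125) - 7227 = -14 - 7227 = -7241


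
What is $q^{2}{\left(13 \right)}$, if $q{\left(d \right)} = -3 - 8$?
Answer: $121$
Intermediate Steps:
$q{\left(d \right)} = -11$ ($q{\left(d \right)} = -3 - 8 = -11$)
$q^{2}{\left(13 \right)} = \left(-11\right)^{2} = 121$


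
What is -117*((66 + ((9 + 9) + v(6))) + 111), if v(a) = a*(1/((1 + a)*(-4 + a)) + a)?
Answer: -189540/7 ≈ -27077.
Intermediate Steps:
v(a) = a*(a + 1/((1 + a)*(-4 + a))) (v(a) = a*(1/((1 + a)*(-4 + a)) + a) = a*(a + 1/((1 + a)*(-4 + a))))
-117*((66 + ((9 + 9) + v(6))) + 111) = -117*((66 + ((9 + 9) + 6*(1 + 6³ - 4*6 - 3*6²)/(-4 + 6² - 3*6))) + 111) = -117*((66 + (18 + 6*(1 + 216 - 24 - 3*36)/(-4 + 36 - 18))) + 111) = -117*((66 + (18 + 6*(1 + 216 - 24 - 108)/14)) + 111) = -117*((66 + (18 + 6*(1/14)*85)) + 111) = -117*((66 + (18 + 255/7)) + 111) = -117*((66 + 381/7) + 111) = -117*(843/7 + 111) = -117*1620/7 = -189540/7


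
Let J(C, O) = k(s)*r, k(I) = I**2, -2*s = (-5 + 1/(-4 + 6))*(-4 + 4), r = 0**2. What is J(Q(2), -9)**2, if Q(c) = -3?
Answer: 0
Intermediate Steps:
r = 0
s = 0 (s = -(-5 + 1/(-4 + 6))*(-4 + 4)/2 = -(-5 + 1/2)*0/2 = -(-9)*0/4 = -1/2*0 = 0)
J(C, O) = 0 (J(C, O) = 0**2*0 = 0*0 = 0)
J(Q(2), -9)**2 = 0**2 = 0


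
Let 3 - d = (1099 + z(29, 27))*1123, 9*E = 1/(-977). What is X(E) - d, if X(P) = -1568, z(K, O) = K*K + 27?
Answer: 2207370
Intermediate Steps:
z(K, O) = 27 + K² (z(K, O) = K² + 27 = 27 + K²)
E = -1/8793 (E = (⅑)/(-977) = (⅑)*(-1/977) = -1/8793 ≈ -0.00011373)
d = -2208938 (d = 3 - (1099 + (27 + 29²))*1123 = 3 - (1099 + (27 + 841))*1123 = 3 - (1099 + 868)*1123 = 3 - 1967*1123 = 3 - 1*2208941 = 3 - 2208941 = -2208938)
X(E) - d = -1568 - 1*(-2208938) = -1568 + 2208938 = 2207370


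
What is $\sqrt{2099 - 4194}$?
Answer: $i \sqrt{2095} \approx 45.771 i$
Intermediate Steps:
$\sqrt{2099 - 4194} = \sqrt{-2095} = i \sqrt{2095}$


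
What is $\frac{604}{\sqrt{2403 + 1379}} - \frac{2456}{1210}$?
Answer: $- \frac{1228}{605} + \frac{302 \sqrt{3782}}{1891} \approx 7.7917$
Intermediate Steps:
$\frac{604}{\sqrt{2403 + 1379}} - \frac{2456}{1210} = \frac{604}{\sqrt{3782}} - \frac{1228}{605} = 604 \frac{\sqrt{3782}}{3782} - \frac{1228}{605} = \frac{302 \sqrt{3782}}{1891} - \frac{1228}{605} = - \frac{1228}{605} + \frac{302 \sqrt{3782}}{1891}$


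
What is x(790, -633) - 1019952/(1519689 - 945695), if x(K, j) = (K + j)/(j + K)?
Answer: -222979/286997 ≈ -0.77694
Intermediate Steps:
x(K, j) = 1 (x(K, j) = (K + j)/(K + j) = 1)
x(790, -633) - 1019952/(1519689 - 945695) = 1 - 1019952/(1519689 - 945695) = 1 - 1019952/573994 = 1 - 1*509976/286997 = 1 - 509976/286997 = -222979/286997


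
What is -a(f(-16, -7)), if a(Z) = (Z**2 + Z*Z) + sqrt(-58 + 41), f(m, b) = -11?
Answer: -242 - I*sqrt(17) ≈ -242.0 - 4.1231*I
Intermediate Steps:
a(Z) = 2*Z**2 + I*sqrt(17) (a(Z) = (Z**2 + Z**2) + sqrt(-17) = 2*Z**2 + I*sqrt(17))
-a(f(-16, -7)) = -(2*(-11)**2 + I*sqrt(17)) = -(2*121 + I*sqrt(17)) = -(242 + I*sqrt(17)) = -242 - I*sqrt(17)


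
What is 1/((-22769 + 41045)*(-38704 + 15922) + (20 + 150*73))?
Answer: -1/416352862 ≈ -2.4018e-9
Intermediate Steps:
1/((-22769 + 41045)*(-38704 + 15922) + (20 + 150*73)) = 1/(18276*(-22782) + (20 + 10950)) = 1/(-416363832 + 10970) = 1/(-416352862) = -1/416352862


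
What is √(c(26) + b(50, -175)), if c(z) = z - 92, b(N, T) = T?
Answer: I*√241 ≈ 15.524*I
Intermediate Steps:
c(z) = -92 + z
√(c(26) + b(50, -175)) = √((-92 + 26) - 175) = √(-66 - 175) = √(-241) = I*√241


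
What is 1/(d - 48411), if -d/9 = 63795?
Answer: -1/622566 ≈ -1.6063e-6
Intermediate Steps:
d = -574155 (d = -9*63795 = -574155)
1/(d - 48411) = 1/(-574155 - 48411) = 1/(-622566) = -1/622566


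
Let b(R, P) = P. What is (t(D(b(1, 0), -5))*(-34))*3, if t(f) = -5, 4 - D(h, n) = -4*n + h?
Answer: 510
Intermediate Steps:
D(h, n) = 4 - h + 4*n (D(h, n) = 4 - (-4*n + h) = 4 - (h - 4*n) = 4 + (-h + 4*n) = 4 - h + 4*n)
(t(D(b(1, 0), -5))*(-34))*3 = -5*(-34)*3 = 170*3 = 510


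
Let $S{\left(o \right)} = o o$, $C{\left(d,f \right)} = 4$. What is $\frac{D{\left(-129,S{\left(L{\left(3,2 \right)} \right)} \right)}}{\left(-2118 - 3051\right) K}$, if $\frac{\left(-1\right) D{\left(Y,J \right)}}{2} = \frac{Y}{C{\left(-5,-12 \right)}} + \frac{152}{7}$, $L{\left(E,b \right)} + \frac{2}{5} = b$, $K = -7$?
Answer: $\frac{295}{506562} \approx 0.00058236$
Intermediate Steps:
$L{\left(E,b \right)} = - \frac{2}{5} + b$
$S{\left(o \right)} = o^{2}$
$D{\left(Y,J \right)} = - \frac{304}{7} - \frac{Y}{2}$ ($D{\left(Y,J \right)} = - 2 \left(\frac{Y}{4} + \frac{152}{7}\right) = - 2 \left(\frac{152}{7} + \frac{Y}{4}\right) = - \frac{304}{7} - \frac{Y}{2}$)
$\frac{D{\left(-129,S{\left(L{\left(3,2 \right)} \right)} \right)}}{\left(-2118 - 3051\right) K} = \frac{- \frac{304}{7} - - \frac{129}{2}}{\left(-2118 - 3051\right) \left(-7\right)} = \frac{- \frac{304}{7} + \frac{129}{2}}{\left(-2118 - 3051\right) \left(-7\right)} = \frac{295}{14 \left(\left(-5169\right) \left(-7\right)\right)} = \frac{295}{14 \cdot 36183} = \frac{295}{14} \cdot \frac{1}{36183} = \frac{295}{506562}$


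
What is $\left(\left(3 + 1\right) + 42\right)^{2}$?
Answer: $2116$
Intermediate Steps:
$\left(\left(3 + 1\right) + 42\right)^{2} = \left(4 + 42\right)^{2} = 46^{2} = 2116$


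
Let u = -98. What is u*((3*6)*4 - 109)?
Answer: 3626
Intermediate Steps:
u*((3*6)*4 - 109) = -98*((3*6)*4 - 109) = -98*(18*4 - 109) = -98*(72 - 109) = -98*(-37) = 3626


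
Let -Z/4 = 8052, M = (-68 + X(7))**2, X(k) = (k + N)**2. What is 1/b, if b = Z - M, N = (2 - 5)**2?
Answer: -1/67552 ≈ -1.4803e-5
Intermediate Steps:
N = 9 (N = (-3)**2 = 9)
X(k) = (9 + k)**2 (X(k) = (k + 9)**2 = (9 + k)**2)
M = 35344 (M = (-68 + (9 + 7)**2)**2 = (-68 + 16**2)**2 = (-68 + 256)**2 = 188**2 = 35344)
Z = -32208 (Z = -4*8052 = -32208)
b = -67552 (b = -32208 - 1*35344 = -32208 - 35344 = -67552)
1/b = 1/(-67552) = -1/67552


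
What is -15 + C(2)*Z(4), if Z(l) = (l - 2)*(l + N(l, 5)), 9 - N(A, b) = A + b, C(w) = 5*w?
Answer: 65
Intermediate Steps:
N(A, b) = 9 - A - b (N(A, b) = 9 - (A + b) = 9 + (-A - b) = 9 - A - b)
Z(l) = -8 + 4*l (Z(l) = (l - 2)*(l + (9 - l - 1*5)) = (-2 + l)*(l + (9 - l - 5)) = (-2 + l)*(l + (4 - l)) = (-2 + l)*4 = -8 + 4*l)
-15 + C(2)*Z(4) = -15 + (5*2)*(-8 + 4*4) = -15 + 10*(-8 + 16) = -15 + 10*8 = -15 + 80 = 65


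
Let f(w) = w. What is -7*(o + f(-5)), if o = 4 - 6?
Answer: 49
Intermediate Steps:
o = -2
-7*(o + f(-5)) = -7*(-2 - 5) = -7*(-7) = 49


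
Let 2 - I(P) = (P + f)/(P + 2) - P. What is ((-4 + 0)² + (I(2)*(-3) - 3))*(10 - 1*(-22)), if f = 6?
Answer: 224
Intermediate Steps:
I(P) = 2 + P - (6 + P)/(2 + P) (I(P) = 2 - ((P + 6)/(P + 2) - P) = 2 - ((6 + P)/(2 + P) - P) = 2 - (-P + (6 + P)/(2 + P)) = 2 + (P - (6 + P)/(2 + P)) = 2 + P - (6 + P)/(2 + P))
((-4 + 0)² + (I(2)*(-3) - 3))*(10 - 1*(-22)) = ((-4 + 0)² + (((-6 + (2 + 2)² - 1*2)/(2 + 2))*(-3) - 3))*(10 - 1*(-22)) = ((-4)² + (((-6 + 4² - 2)/4)*(-3) - 3))*(10 + 22) = (16 + (((-6 + 16 - 2)/4)*(-3) - 3))*32 = (16 + (((¼)*8)*(-3) - 3))*32 = (16 + (2*(-3) - 3))*32 = (16 + (-6 - 3))*32 = (16 - 9)*32 = 7*32 = 224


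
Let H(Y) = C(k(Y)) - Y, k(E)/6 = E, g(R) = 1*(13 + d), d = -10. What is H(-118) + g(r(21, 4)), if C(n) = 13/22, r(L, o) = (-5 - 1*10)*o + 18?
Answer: 2675/22 ≈ 121.59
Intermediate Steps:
r(L, o) = 18 - 15*o (r(L, o) = (-5 - 10)*o + 18 = -15*o + 18 = 18 - 15*o)
g(R) = 3 (g(R) = 1*(13 - 10) = 1*3 = 3)
k(E) = 6*E
C(n) = 13/22 (C(n) = 13*(1/22) = 13/22)
H(Y) = 13/22 - Y
H(-118) + g(r(21, 4)) = (13/22 - 1*(-118)) + 3 = (13/22 + 118) + 3 = 2609/22 + 3 = 2675/22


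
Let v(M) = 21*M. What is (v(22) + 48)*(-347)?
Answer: -176970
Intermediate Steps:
(v(22) + 48)*(-347) = (21*22 + 48)*(-347) = (462 + 48)*(-347) = 510*(-347) = -176970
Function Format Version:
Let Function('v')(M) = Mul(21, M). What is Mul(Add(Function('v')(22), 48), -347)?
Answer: -176970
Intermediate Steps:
Mul(Add(Function('v')(22), 48), -347) = Mul(Add(Mul(21, 22), 48), -347) = Mul(Add(462, 48), -347) = Mul(510, -347) = -176970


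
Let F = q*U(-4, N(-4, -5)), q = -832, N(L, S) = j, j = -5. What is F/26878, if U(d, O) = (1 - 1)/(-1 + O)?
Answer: 0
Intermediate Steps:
N(L, S) = -5
U(d, O) = 0 (U(d, O) = 0/(-1 + O) = 0)
F = 0 (F = -832*0 = 0)
F/26878 = 0/26878 = 0*(1/26878) = 0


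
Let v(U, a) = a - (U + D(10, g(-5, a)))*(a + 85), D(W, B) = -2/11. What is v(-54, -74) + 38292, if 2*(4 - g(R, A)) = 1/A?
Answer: 38814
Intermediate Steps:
g(R, A) = 4 - 1/(2*A)
D(W, B) = -2/11 (D(W, B) = -2*1/11 = -2/11)
v(U, a) = a - (85 + a)*(-2/11 + U) (v(U, a) = a - (U - 2/11)*(a + 85) = a - (-2/11 + U)*(85 + a) = a - (85 + a)*(-2/11 + U))
v(-54, -74) + 38292 = (170/11 - 85*(-54) + (13/11)*(-74) - 1*(-54)*(-74)) + 38292 = (170/11 + 4590 - 962/11 - 3996) + 38292 = 522 + 38292 = 38814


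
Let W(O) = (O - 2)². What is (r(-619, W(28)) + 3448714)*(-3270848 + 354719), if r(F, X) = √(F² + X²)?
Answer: -10056894908106 - 2916129*√840137 ≈ -1.0060e+13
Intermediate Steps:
W(O) = (-2 + O)²
(r(-619, W(28)) + 3448714)*(-3270848 + 354719) = (√((-619)² + ((-2 + 28)²)²) + 3448714)*(-3270848 + 354719) = (√(383161 + (26²)²) + 3448714)*(-2916129) = (√(383161 + 676²) + 3448714)*(-2916129) = (√(383161 + 456976) + 3448714)*(-2916129) = (√840137 + 3448714)*(-2916129) = (3448714 + √840137)*(-2916129) = -10056894908106 - 2916129*√840137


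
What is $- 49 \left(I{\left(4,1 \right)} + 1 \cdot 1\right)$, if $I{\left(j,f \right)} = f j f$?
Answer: $-245$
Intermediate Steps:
$I{\left(j,f \right)} = j f^{2}$
$- 49 \left(I{\left(4,1 \right)} + 1 \cdot 1\right) = - 49 \left(4 \cdot 1^{2} + 1 \cdot 1\right) = - 49 \left(4 \cdot 1 + 1\right) = - 49 \left(4 + 1\right) = \left(-49\right) 5 = -245$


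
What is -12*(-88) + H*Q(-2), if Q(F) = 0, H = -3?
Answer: 1056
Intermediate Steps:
-12*(-88) + H*Q(-2) = -12*(-88) - 3*0 = 1056 + 0 = 1056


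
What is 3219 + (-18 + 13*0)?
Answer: 3201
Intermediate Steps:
3219 + (-18 + 13*0) = 3219 + (-18 + 0) = 3219 - 18 = 3201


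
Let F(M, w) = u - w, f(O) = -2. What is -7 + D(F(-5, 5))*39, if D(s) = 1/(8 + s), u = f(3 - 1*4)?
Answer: 32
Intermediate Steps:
u = -2
F(M, w) = -2 - w
-7 + D(F(-5, 5))*39 = -7 + 39/(8 + (-2 - 1*5)) = -7 + 39/(8 + (-2 - 5)) = -7 + 39/(8 - 7) = -7 + 39/1 = -7 + 1*39 = -7 + 39 = 32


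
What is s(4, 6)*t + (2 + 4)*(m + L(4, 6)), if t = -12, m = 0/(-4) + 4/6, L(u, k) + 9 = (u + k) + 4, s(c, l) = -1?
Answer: 46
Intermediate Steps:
L(u, k) = -5 + k + u (L(u, k) = -9 + ((u + k) + 4) = -9 + ((k + u) + 4) = -9 + (4 + k + u) = -5 + k + u)
m = ⅔ (m = 0*(-¼) + 4*(⅙) = 0 + ⅔ = ⅔ ≈ 0.66667)
s(4, 6)*t + (2 + 4)*(m + L(4, 6)) = -1*(-12) + (2 + 4)*(⅔ + (-5 + 6 + 4)) = 12 + 6*(⅔ + 5) = 12 + 6*(17/3) = 12 + 34 = 46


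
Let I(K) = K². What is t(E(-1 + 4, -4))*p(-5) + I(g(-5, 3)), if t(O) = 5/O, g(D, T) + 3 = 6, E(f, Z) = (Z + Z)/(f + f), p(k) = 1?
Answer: 21/4 ≈ 5.2500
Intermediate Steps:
E(f, Z) = Z/f (E(f, Z) = (2*Z)/((2*f)) = (2*Z)*(1/(2*f)) = Z/f)
g(D, T) = 3 (g(D, T) = -3 + 6 = 3)
t(E(-1 + 4, -4))*p(-5) + I(g(-5, 3)) = (5/((-4/(-1 + 4))))*1 + 3² = (5/((-4/3)))*1 + 9 = (5/((-4*⅓)))*1 + 9 = (5/(-4/3))*1 + 9 = (5*(-¾))*1 + 9 = -15/4*1 + 9 = -15/4 + 9 = 21/4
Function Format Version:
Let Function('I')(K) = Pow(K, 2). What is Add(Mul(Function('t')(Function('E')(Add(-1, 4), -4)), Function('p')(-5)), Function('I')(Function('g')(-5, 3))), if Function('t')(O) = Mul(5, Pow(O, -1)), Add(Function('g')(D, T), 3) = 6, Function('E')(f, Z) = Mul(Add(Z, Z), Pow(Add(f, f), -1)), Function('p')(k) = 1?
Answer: Rational(21, 4) ≈ 5.2500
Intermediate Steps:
Function('E')(f, Z) = Mul(Z, Pow(f, -1)) (Function('E')(f, Z) = Mul(Mul(2, Z), Pow(Mul(2, f), -1)) = Mul(Mul(2, Z), Mul(Rational(1, 2), Pow(f, -1))) = Mul(Z, Pow(f, -1)))
Function('g')(D, T) = 3 (Function('g')(D, T) = Add(-3, 6) = 3)
Add(Mul(Function('t')(Function('E')(Add(-1, 4), -4)), Function('p')(-5)), Function('I')(Function('g')(-5, 3))) = Add(Mul(Mul(5, Pow(Mul(-4, Pow(Add(-1, 4), -1)), -1)), 1), Pow(3, 2)) = Add(Mul(Mul(5, Pow(Mul(-4, Pow(3, -1)), -1)), 1), 9) = Add(Mul(Mul(5, Pow(Mul(-4, Rational(1, 3)), -1)), 1), 9) = Add(Mul(Mul(5, Pow(Rational(-4, 3), -1)), 1), 9) = Add(Mul(Mul(5, Rational(-3, 4)), 1), 9) = Add(Mul(Rational(-15, 4), 1), 9) = Add(Rational(-15, 4), 9) = Rational(21, 4)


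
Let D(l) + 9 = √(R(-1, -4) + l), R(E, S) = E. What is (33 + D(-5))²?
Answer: (24 + I*√6)² ≈ 570.0 + 117.58*I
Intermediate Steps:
D(l) = -9 + √(-1 + l)
(33 + D(-5))² = (33 + (-9 + √(-1 - 5)))² = (33 + (-9 + √(-6)))² = (33 + (-9 + I*√6))² = (24 + I*√6)²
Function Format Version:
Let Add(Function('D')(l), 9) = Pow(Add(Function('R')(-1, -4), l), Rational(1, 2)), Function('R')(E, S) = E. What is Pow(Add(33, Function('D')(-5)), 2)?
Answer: Pow(Add(24, Mul(I, Pow(6, Rational(1, 2)))), 2) ≈ Add(570.00, Mul(117.58, I))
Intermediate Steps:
Function('D')(l) = Add(-9, Pow(Add(-1, l), Rational(1, 2)))
Pow(Add(33, Function('D')(-5)), 2) = Pow(Add(33, Add(-9, Pow(Add(-1, -5), Rational(1, 2)))), 2) = Pow(Add(33, Add(-9, Pow(-6, Rational(1, 2)))), 2) = Pow(Add(33, Add(-9, Mul(I, Pow(6, Rational(1, 2))))), 2) = Pow(Add(24, Mul(I, Pow(6, Rational(1, 2)))), 2)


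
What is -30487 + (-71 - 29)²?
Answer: -20487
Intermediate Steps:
-30487 + (-71 - 29)² = -30487 + (-100)² = -30487 + 10000 = -20487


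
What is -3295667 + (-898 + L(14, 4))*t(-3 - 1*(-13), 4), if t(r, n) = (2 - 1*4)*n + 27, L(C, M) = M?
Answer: -3312653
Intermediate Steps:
t(r, n) = 27 - 2*n (t(r, n) = (2 - 4)*n + 27 = -2*n + 27 = 27 - 2*n)
-3295667 + (-898 + L(14, 4))*t(-3 - 1*(-13), 4) = -3295667 + (-898 + 4)*(27 - 2*4) = -3295667 - 894*(27 - 8) = -3295667 - 894*19 = -3295667 - 16986 = -3312653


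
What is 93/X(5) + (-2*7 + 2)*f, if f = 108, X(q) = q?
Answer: -6387/5 ≈ -1277.4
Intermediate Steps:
93/X(5) + (-2*7 + 2)*f = 93/5 + (-2*7 + 2)*108 = 93*(1/5) + (-14 + 2)*108 = 93/5 - 12*108 = 93/5 - 1296 = -6387/5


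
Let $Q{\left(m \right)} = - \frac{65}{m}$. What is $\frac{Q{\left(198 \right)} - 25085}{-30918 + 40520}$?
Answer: $- \frac{4966895}{1901196} \approx -2.6125$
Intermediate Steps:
$\frac{Q{\left(198 \right)} - 25085}{-30918 + 40520} = \frac{- \frac{65}{198} - 25085}{-30918 + 40520} = \frac{\left(-65\right) \frac{1}{198} - 25085}{9602} = \left(- \frac{65}{198} - 25085\right) \frac{1}{9602} = \left(- \frac{4966895}{198}\right) \frac{1}{9602} = - \frac{4966895}{1901196}$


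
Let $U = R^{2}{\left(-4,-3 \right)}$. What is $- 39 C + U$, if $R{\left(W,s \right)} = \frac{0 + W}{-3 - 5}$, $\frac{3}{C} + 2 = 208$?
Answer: $- \frac{131}{412} \approx -0.31796$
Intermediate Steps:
$C = \frac{3}{206}$ ($C = \frac{3}{-2 + 208} = \frac{3}{206} \approx 0.014563$)
$R{\left(W,s \right)} = - \frac{W}{8}$ ($R{\left(W,s \right)} = \frac{W}{-8} = W \left(- \frac{1}{8}\right) = - \frac{W}{8}$)
$U = \frac{1}{4}$ ($U = \left(\left(- \frac{1}{8}\right) \left(-4\right)\right)^{2} = \left(\frac{1}{2}\right)^{2} = \frac{1}{4} \approx 0.25$)
$- 39 C + U = \left(-39\right) \frac{3}{206} + \frac{1}{4} = - \frac{117}{206} + \frac{1}{4} = - \frac{131}{412}$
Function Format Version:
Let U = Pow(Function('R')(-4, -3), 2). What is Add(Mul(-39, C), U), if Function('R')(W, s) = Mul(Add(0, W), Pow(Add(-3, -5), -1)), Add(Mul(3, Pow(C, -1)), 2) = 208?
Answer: Rational(-131, 412) ≈ -0.31796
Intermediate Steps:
C = Rational(3, 206) (C = Mul(3, Pow(Add(-2, 208), -1)) = Mul(3, Pow(206, -1)) = Mul(3, Rational(1, 206)) = Rational(3, 206) ≈ 0.014563)
Function('R')(W, s) = Mul(Rational(-1, 8), W) (Function('R')(W, s) = Mul(W, Pow(-8, -1)) = Mul(W, Rational(-1, 8)) = Mul(Rational(-1, 8), W))
U = Rational(1, 4) (U = Pow(Mul(Rational(-1, 8), -4), 2) = Pow(Rational(1, 2), 2) = Rational(1, 4) ≈ 0.25000)
Add(Mul(-39, C), U) = Add(Mul(-39, Rational(3, 206)), Rational(1, 4)) = Add(Rational(-117, 206), Rational(1, 4)) = Rational(-131, 412)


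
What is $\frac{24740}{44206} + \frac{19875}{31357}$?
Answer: $\frac{827183215}{693083771} \approx 1.1935$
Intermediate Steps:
$\frac{24740}{44206} + \frac{19875}{31357} = 24740 \cdot \frac{1}{44206} + 19875 \cdot \frac{1}{31357} = \frac{12370}{22103} + \frac{19875}{31357} = \frac{827183215}{693083771}$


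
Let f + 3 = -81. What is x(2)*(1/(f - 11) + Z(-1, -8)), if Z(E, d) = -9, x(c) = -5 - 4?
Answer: 7704/95 ≈ 81.095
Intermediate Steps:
f = -84 (f = -3 - 81 = -84)
x(c) = -9
x(2)*(1/(f - 11) + Z(-1, -8)) = -9*(1/(-84 - 11) - 9) = -9*(1/(-95) - 9) = -9*(-1/95 - 9) = -9*(-856/95) = 7704/95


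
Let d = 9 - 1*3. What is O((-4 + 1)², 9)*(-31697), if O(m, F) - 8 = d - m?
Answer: -158485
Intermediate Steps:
d = 6 (d = 9 - 3 = 6)
O(m, F) = 14 - m (O(m, F) = 8 + (6 - m) = 14 - m)
O((-4 + 1)², 9)*(-31697) = (14 - (-4 + 1)²)*(-31697) = (14 - 1*(-3)²)*(-31697) = (14 - 1*9)*(-31697) = (14 - 9)*(-31697) = 5*(-31697) = -158485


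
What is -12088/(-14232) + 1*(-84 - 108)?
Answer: -340057/1779 ≈ -191.15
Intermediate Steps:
-12088/(-14232) + 1*(-84 - 108) = -12088*(-1/14232) + 1*(-192) = 1511/1779 - 192 = -340057/1779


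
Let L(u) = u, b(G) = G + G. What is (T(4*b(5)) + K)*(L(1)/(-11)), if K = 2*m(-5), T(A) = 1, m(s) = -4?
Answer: 7/11 ≈ 0.63636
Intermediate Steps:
b(G) = 2*G
K = -8 (K = 2*(-4) = -8)
(T(4*b(5)) + K)*(L(1)/(-11)) = (1 - 8)*(1/(-11)) = -7*(-1)/11 = -7*(-1/11) = 7/11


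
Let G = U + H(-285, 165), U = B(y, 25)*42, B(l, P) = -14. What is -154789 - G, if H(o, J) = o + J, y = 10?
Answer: -154081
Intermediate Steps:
H(o, J) = J + o
U = -588 (U = -14*42 = -588)
G = -708 (G = -588 + (165 - 285) = -588 - 120 = -708)
-154789 - G = -154789 - 1*(-708) = -154789 + 708 = -154081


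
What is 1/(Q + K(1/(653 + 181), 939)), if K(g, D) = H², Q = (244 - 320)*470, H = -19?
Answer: -1/35359 ≈ -2.8281e-5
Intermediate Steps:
Q = -35720 (Q = -76*470 = -35720)
K(g, D) = 361 (K(g, D) = (-19)² = 361)
1/(Q + K(1/(653 + 181), 939)) = 1/(-35720 + 361) = 1/(-35359) = -1/35359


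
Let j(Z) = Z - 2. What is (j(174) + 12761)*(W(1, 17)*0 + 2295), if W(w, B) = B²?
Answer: 29681235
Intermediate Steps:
j(Z) = -2 + Z
(j(174) + 12761)*(W(1, 17)*0 + 2295) = ((-2 + 174) + 12761)*(17²*0 + 2295) = (172 + 12761)*(289*0 + 2295) = 12933*(0 + 2295) = 12933*2295 = 29681235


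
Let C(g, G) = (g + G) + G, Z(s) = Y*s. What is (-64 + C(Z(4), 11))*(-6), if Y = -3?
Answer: 324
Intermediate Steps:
Z(s) = -3*s
C(g, G) = g + 2*G (C(g, G) = (G + g) + G = g + 2*G)
(-64 + C(Z(4), 11))*(-6) = (-64 + (-3*4 + 2*11))*(-6) = (-64 + (-12 + 22))*(-6) = (-64 + 10)*(-6) = -54*(-6) = 324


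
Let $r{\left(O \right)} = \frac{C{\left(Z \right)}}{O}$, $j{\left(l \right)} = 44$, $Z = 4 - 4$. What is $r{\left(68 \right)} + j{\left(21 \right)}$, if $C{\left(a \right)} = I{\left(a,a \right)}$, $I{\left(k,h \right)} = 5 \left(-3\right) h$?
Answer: $44$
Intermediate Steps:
$I{\left(k,h \right)} = - 15 h$
$Z = 0$ ($Z = 4 - 4 = 0$)
$C{\left(a \right)} = - 15 a$
$r{\left(O \right)} = 0$ ($r{\left(O \right)} = \frac{\left(-15\right) 0}{O} = \frac{0}{O} = 0$)
$r{\left(68 \right)} + j{\left(21 \right)} = 0 + 44 = 44$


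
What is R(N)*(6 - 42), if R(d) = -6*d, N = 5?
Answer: 1080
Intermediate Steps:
R(N)*(6 - 42) = (-6*5)*(6 - 42) = -30*(-36) = 1080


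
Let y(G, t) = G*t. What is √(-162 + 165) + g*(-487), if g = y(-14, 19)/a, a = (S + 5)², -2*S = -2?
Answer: 64771/18 + √3 ≈ 3600.1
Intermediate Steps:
S = 1 (S = -½*(-2) = 1)
a = 36 (a = (1 + 5)² = 6² = 36)
g = -133/18 (g = -14*19/36 = -266*1/36 = -133/18 ≈ -7.3889)
√(-162 + 165) + g*(-487) = √(-162 + 165) - 133/18*(-487) = √3 + 64771/18 = 64771/18 + √3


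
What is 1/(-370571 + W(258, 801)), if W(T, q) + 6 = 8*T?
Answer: -1/368513 ≈ -2.7136e-6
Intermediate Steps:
W(T, q) = -6 + 8*T
1/(-370571 + W(258, 801)) = 1/(-370571 + (-6 + 8*258)) = 1/(-370571 + (-6 + 2064)) = 1/(-370571 + 2058) = 1/(-368513) = -1/368513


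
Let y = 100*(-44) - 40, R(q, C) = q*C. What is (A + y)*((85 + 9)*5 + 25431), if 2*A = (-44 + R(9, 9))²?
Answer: -194542411/2 ≈ -9.7271e+7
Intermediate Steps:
R(q, C) = C*q
y = -4440 (y = -4400 - 40 = -4440)
A = 1369/2 (A = (-44 + 9*9)²/2 = (-44 + 81)²/2 = (½)*37² = (½)*1369 = 1369/2 ≈ 684.50)
(A + y)*((85 + 9)*5 + 25431) = (1369/2 - 4440)*((85 + 9)*5 + 25431) = -7511*(94*5 + 25431)/2 = -7511*(470 + 25431)/2 = -7511/2*25901 = -194542411/2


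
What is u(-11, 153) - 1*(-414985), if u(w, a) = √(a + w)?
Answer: 414985 + √142 ≈ 4.1500e+5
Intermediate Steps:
u(-11, 153) - 1*(-414985) = √(153 - 11) - 1*(-414985) = √142 + 414985 = 414985 + √142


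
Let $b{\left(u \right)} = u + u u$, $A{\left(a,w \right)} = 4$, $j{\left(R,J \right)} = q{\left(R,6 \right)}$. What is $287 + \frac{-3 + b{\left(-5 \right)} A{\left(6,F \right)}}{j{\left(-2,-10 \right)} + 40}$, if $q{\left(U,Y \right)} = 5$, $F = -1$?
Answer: $\frac{12992}{45} \approx 288.71$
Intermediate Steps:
$j{\left(R,J \right)} = 5$
$b{\left(u \right)} = u + u^{2}$
$287 + \frac{-3 + b{\left(-5 \right)} A{\left(6,F \right)}}{j{\left(-2,-10 \right)} + 40} = 287 + \frac{-3 + - 5 \left(1 - 5\right) 4}{5 + 40} = 287 + \frac{-3 + \left(-5\right) \left(-4\right) 4}{45} = 287 + \frac{-3 + 20 \cdot 4}{45} = 287 + \frac{-3 + 80}{45} = 287 + \frac{1}{45} \cdot 77 = 287 + \frac{77}{45} = \frac{12992}{45}$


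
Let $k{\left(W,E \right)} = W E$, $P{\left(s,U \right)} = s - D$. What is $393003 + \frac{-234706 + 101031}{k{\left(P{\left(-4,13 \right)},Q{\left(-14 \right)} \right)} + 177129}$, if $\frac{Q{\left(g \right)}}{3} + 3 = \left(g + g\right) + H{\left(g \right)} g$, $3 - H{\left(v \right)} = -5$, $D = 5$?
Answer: $\frac{14225895859}{36198} \approx 3.93 \cdot 10^{5}$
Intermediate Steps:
$H{\left(v \right)} = 8$ ($H{\left(v \right)} = 3 - -5 = 3 + 5 = 8$)
$P{\left(s,U \right)} = -5 + s$ ($P{\left(s,U \right)} = s - 5 = -5 + s$)
$Q{\left(g \right)} = -9 + 30 g$ ($Q{\left(g \right)} = -9 + 3 \left(\left(g + g\right) + 8 g\right) = -9 + 3 \left(2 g + 8 g\right) = -9 + 3 \cdot 10 g = -9 + 30 g$)
$k{\left(W,E \right)} = E W$
$393003 + \frac{-234706 + 101031}{k{\left(P{\left(-4,13 \right)},Q{\left(-14 \right)} \right)} + 177129} = 393003 + \frac{-234706 + 101031}{\left(-9 + 30 \left(-14\right)\right) \left(-5 - 4\right) + 177129} = 393003 - \frac{133675}{\left(-9 - 420\right) \left(-9\right) + 177129} = 393003 - \frac{133675}{\left(-429\right) \left(-9\right) + 177129} = 393003 - \frac{133675}{3861 + 177129} = 393003 - \frac{133675}{180990} = 393003 - \frac{26735}{36198} = \frac{14225895859}{36198}$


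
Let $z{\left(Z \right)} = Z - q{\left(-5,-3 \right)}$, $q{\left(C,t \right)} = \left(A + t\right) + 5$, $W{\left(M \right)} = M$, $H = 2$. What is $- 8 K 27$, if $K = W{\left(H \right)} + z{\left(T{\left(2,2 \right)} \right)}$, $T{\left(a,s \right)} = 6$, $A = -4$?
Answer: $-2160$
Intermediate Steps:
$q{\left(C,t \right)} = 1 + t$ ($q{\left(C,t \right)} = \left(-4 + t\right) + 5 = 1 + t$)
$z{\left(Z \right)} = 2 + Z$ ($z{\left(Z \right)} = Z - \left(1 - 3\right) = Z - -2 = Z + 2 = 2 + Z$)
$K = 10$ ($K = 2 + \left(2 + 6\right) = 2 + 8 = 10$)
$- 8 K 27 = \left(-8\right) 10 \cdot 27 = \left(-80\right) 27 = -2160$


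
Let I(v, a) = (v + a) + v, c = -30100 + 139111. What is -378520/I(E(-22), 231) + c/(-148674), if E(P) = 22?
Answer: -3753737367/2725690 ≈ -1377.2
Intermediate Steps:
c = 109011
I(v, a) = a + 2*v (I(v, a) = (a + v) + v = a + 2*v)
-378520/I(E(-22), 231) + c/(-148674) = -378520/(231 + 2*22) + 109011/(-148674) = -378520/(231 + 44) + 109011*(-1/148674) = -378520/275 - 36337/49558 = -378520*1/275 - 36337/49558 = -75704/55 - 36337/49558 = -3753737367/2725690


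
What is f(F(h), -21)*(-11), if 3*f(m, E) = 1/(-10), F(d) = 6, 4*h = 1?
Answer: 11/30 ≈ 0.36667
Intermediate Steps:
h = 1/4 (h = (1/4)*1 = 1/4 ≈ 0.25000)
f(m, E) = -1/30 (f(m, E) = (1/3)/(-10) = (1/3)*(-1/10) = -1/30)
f(F(h), -21)*(-11) = -1/30*(-11) = 11/30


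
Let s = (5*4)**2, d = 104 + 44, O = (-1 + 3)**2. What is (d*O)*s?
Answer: 236800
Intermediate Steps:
O = 4 (O = 2**2 = 4)
d = 148
s = 400 (s = 20**2 = 400)
(d*O)*s = (148*4)*400 = 592*400 = 236800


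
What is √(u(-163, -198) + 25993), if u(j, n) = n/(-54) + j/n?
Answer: √113245066/66 ≈ 161.24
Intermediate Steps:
u(j, n) = -n/54 + j/n (u(j, n) = n*(-1/54) + j/n = -n/54 + j/n)
√(u(-163, -198) + 25993) = √((-1/54*(-198) - 163/(-198)) + 25993) = √((11/3 - 163*(-1/198)) + 25993) = √((11/3 + 163/198) + 25993) = √(889/198 + 25993) = √(5147503/198) = √113245066/66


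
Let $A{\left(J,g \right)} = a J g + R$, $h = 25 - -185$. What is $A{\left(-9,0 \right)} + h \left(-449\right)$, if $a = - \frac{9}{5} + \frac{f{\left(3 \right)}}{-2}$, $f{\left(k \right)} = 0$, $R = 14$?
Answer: $-94276$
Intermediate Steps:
$a = - \frac{9}{5}$ ($a = - \frac{9}{5} + \frac{0}{-2} = \left(-9\right) \frac{1}{5} + 0 \left(- \frac{1}{2}\right) = - \frac{9}{5} + 0 = - \frac{9}{5} \approx -1.8$)
$h = 210$ ($h = 25 + 185 = 210$)
$A{\left(J,g \right)} = 14 - \frac{9 J g}{5}$ ($A{\left(J,g \right)} = - \frac{9 J}{5} g + 14 = - \frac{9 J g}{5} + 14 = 14 - \frac{9 J g}{5}$)
$A{\left(-9,0 \right)} + h \left(-449\right) = \left(14 - \left(- \frac{81}{5}\right) 0\right) + 210 \left(-449\right) = \left(14 + 0\right) - 94290 = 14 - 94290 = -94276$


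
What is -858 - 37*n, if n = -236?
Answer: 7874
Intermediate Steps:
-858 - 37*n = -858 - 37*(-236) = -858 + 8732 = 7874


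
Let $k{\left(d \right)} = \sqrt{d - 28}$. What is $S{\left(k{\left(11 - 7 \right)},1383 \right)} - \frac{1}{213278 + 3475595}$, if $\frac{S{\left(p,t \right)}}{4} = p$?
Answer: $- \frac{1}{3688873} + 8 i \sqrt{6} \approx -2.7109 \cdot 10^{-7} + 19.596 i$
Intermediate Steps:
$k{\left(d \right)} = \sqrt{-28 + d}$
$S{\left(p,t \right)} = 4 p$
$S{\left(k{\left(11 - 7 \right)},1383 \right)} - \frac{1}{213278 + 3475595} = 4 \sqrt{-28 + \left(11 - 7\right)} - \frac{1}{213278 + 3475595} = 4 \sqrt{-28 + 4} - \frac{1}{3688873} = 4 \sqrt{-24} - \frac{1}{3688873} = 4 \cdot 2 i \sqrt{6} - \frac{1}{3688873} = 8 i \sqrt{6} - \frac{1}{3688873} = - \frac{1}{3688873} + 8 i \sqrt{6}$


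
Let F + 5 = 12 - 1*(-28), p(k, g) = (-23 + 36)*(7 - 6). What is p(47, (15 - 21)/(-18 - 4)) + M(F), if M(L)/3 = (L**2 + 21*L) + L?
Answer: 5998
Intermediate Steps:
p(k, g) = 13 (p(k, g) = 13*1 = 13)
F = 35 (F = -5 + (12 - 1*(-28)) = -5 + (12 + 28) = -5 + 40 = 35)
M(L) = 3*L**2 + 66*L (M(L) = 3*((L**2 + 21*L) + L) = 3*(L**2 + 22*L) = 3*L**2 + 66*L)
p(47, (15 - 21)/(-18 - 4)) + M(F) = 13 + 3*35*(22 + 35) = 13 + 3*35*57 = 13 + 5985 = 5998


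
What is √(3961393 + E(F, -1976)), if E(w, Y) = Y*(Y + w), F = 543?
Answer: √6793001 ≈ 2606.3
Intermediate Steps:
√(3961393 + E(F, -1976)) = √(3961393 - 1976*(-1976 + 543)) = √(3961393 - 1976*(-1433)) = √(3961393 + 2831608) = √6793001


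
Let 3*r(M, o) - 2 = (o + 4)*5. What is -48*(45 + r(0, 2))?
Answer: -2672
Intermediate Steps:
r(M, o) = 22/3 + 5*o/3 (r(M, o) = ⅔ + ((o + 4)*5)/3 = ⅔ + ((4 + o)*5)/3 = ⅔ + (20 + 5*o)/3 = ⅔ + (20/3 + 5*o/3) = 22/3 + 5*o/3)
-48*(45 + r(0, 2)) = -48*(45 + (22/3 + (5/3)*2)) = -48*(45 + (22/3 + 10/3)) = -48*(45 + 32/3) = -48*167/3 = -2672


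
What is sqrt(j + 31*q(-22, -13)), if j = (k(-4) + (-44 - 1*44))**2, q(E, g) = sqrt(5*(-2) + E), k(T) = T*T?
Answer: 2*sqrt(1296 + 31*I*sqrt(2)) ≈ 72.01 + 1.2176*I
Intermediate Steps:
k(T) = T**2
q(E, g) = sqrt(-10 + E)
j = 5184 (j = ((-4)**2 + (-44 - 1*44))**2 = (16 + (-44 - 44))**2 = (16 - 88)**2 = (-72)**2 = 5184)
sqrt(j + 31*q(-22, -13)) = sqrt(5184 + 31*sqrt(-10 - 22)) = sqrt(5184 + 31*sqrt(-32)) = sqrt(5184 + 31*(4*I*sqrt(2))) = sqrt(5184 + 124*I*sqrt(2))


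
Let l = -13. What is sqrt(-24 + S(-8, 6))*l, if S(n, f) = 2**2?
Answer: -26*I*sqrt(5) ≈ -58.138*I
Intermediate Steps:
S(n, f) = 4
sqrt(-24 + S(-8, 6))*l = sqrt(-24 + 4)*(-13) = sqrt(-20)*(-13) = (2*I*sqrt(5))*(-13) = -26*I*sqrt(5)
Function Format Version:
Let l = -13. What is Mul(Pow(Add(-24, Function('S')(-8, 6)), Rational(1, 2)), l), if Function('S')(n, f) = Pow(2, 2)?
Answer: Mul(-26, I, Pow(5, Rational(1, 2))) ≈ Mul(-58.138, I)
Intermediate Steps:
Function('S')(n, f) = 4
Mul(Pow(Add(-24, Function('S')(-8, 6)), Rational(1, 2)), l) = Mul(Pow(Add(-24, 4), Rational(1, 2)), -13) = Mul(Pow(-20, Rational(1, 2)), -13) = Mul(Mul(2, I, Pow(5, Rational(1, 2))), -13) = Mul(-26, I, Pow(5, Rational(1, 2)))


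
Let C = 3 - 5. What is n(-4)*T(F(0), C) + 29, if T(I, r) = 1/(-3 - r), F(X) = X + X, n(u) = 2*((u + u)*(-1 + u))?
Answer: -51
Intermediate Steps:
n(u) = 4*u*(-1 + u) (n(u) = 2*((2*u)*(-1 + u)) = 2*(2*u*(-1 + u)) = 4*u*(-1 + u))
F(X) = 2*X
C = -2
n(-4)*T(F(0), C) + 29 = (4*(-4)*(-1 - 4))*(-1/(3 - 2)) + 29 = (4*(-4)*(-5))*(-1/1) + 29 = 80*(-1*1) + 29 = 80*(-1) + 29 = -80 + 29 = -51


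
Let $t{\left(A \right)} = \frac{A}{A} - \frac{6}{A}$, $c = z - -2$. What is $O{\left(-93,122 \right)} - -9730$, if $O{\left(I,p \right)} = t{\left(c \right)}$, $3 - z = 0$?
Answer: $\frac{48649}{5} \approx 9729.8$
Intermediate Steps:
$z = 3$ ($z = 3 - 0 = 3 + 0 = 3$)
$c = 5$ ($c = 3 - -2 = 3 + 2 = 5$)
$t{\left(A \right)} = 1 - \frac{6}{A}$
$O{\left(I,p \right)} = - \frac{1}{5}$ ($O{\left(I,p \right)} = \frac{-6 + 5}{5} = \frac{1}{5} \left(-1\right) = - \frac{1}{5}$)
$O{\left(-93,122 \right)} - -9730 = - \frac{1}{5} - -9730 = - \frac{1}{5} + 9730 = \frac{48649}{5}$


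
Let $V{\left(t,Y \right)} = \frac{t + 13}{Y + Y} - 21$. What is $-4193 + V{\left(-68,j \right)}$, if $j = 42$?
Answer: $- \frac{354031}{84} \approx -4214.7$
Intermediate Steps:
$V{\left(t,Y \right)} = -21 + \frac{13 + t}{2 Y}$ ($V{\left(t,Y \right)} = \frac{13 + t}{2 Y} - 21 = -21 + \frac{13 + t}{2 Y}$)
$-4193 + V{\left(-68,j \right)} = -4193 + \frac{13 - 68 - 1764}{2 \cdot 42} = -4193 + \frac{1}{2} \cdot \frac{1}{42} \left(13 - 68 - 1764\right) = -4193 + \frac{1}{2} \cdot \frac{1}{42} \left(-1819\right) = -4193 - \frac{1819}{84} = - \frac{354031}{84}$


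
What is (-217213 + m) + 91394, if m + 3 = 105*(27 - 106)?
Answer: -134117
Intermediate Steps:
m = -8298 (m = -3 + 105*(27 - 106) = -3 + 105*(-79) = -3 - 8295 = -8298)
(-217213 + m) + 91394 = (-217213 - 8298) + 91394 = -225511 + 91394 = -134117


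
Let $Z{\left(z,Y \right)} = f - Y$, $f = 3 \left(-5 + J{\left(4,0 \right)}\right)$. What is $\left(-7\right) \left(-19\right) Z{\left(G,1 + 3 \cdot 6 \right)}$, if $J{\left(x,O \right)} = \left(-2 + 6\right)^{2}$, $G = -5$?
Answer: $1862$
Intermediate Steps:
$J{\left(x,O \right)} = 16$ ($J{\left(x,O \right)} = 4^{2} = 16$)
$f = 33$ ($f = 3 \left(-5 + 16\right) = 3 \cdot 11 = 33$)
$Z{\left(z,Y \right)} = 33 - Y$
$\left(-7\right) \left(-19\right) Z{\left(G,1 + 3 \cdot 6 \right)} = \left(-7\right) \left(-19\right) \left(33 - \left(1 + 3 \cdot 6\right)\right) = 133 \left(33 - \left(1 + 18\right)\right) = 133 \left(33 - 19\right) = 133 \cdot 14 = 1862$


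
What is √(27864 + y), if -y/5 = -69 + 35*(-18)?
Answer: √31359 ≈ 177.08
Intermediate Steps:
y = 3495 (y = -5*(-69 + 35*(-18)) = -5*(-69 - 630) = -5*(-699) = 3495)
√(27864 + y) = √(27864 + 3495) = √31359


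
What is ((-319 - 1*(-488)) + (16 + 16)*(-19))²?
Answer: 192721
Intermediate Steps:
((-319 - 1*(-488)) + (16 + 16)*(-19))² = ((-319 + 488) + 32*(-19))² = (169 - 608)² = (-439)² = 192721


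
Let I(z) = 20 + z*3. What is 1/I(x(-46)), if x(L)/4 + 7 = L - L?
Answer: -1/64 ≈ -0.015625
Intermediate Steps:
x(L) = -28 (x(L) = -28 + 4*(L - L) = -28 + 4*0 = -28 + 0 = -28)
I(z) = 20 + 3*z
1/I(x(-46)) = 1/(20 + 3*(-28)) = 1/(20 - 84) = 1/(-64) = -1/64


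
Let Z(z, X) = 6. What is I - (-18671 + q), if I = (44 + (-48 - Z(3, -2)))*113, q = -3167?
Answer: 20708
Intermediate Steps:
I = -1130 (I = (44 + (-48 - 1*6))*113 = (44 + (-48 - 6))*113 = (44 - 54)*113 = -10*113 = -1130)
I - (-18671 + q) = -1130 - (-18671 - 3167) = -1130 - 1*(-21838) = -1130 + 21838 = 20708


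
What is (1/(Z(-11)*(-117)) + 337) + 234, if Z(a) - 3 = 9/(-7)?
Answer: 801677/1404 ≈ 571.00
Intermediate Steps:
Z(a) = 12/7 (Z(a) = 3 + 9/(-7) = 3 + 9*(-1/7) = 3 - 9/7 = 12/7)
(1/(Z(-11)*(-117)) + 337) + 234 = (1/((12/7)*(-117)) + 337) + 234 = ((7/12)*(-1/117) + 337) + 234 = (-7/1404 + 337) + 234 = 473141/1404 + 234 = 801677/1404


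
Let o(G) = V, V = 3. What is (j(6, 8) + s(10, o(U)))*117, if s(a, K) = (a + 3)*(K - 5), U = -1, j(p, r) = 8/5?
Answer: -14274/5 ≈ -2854.8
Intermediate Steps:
j(p, r) = 8/5 (j(p, r) = 8*(1/5) = 8/5)
o(G) = 3
s(a, K) = (-5 + K)*(3 + a) (s(a, K) = (3 + a)*(-5 + K) = (-5 + K)*(3 + a))
(j(6, 8) + s(10, o(U)))*117 = (8/5 + (-15 - 5*10 + 3*3 + 3*10))*117 = (8/5 + (-15 - 50 + 9 + 30))*117 = (8/5 - 26)*117 = -122/5*117 = -14274/5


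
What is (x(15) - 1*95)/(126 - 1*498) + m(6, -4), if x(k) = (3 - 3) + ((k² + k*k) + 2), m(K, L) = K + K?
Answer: 1369/124 ≈ 11.040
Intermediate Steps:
m(K, L) = 2*K
x(k) = 2 + 2*k² (x(k) = 0 + ((k² + k²) + 2) = 0 + (2*k² + 2) = 0 + (2 + 2*k²) = 2 + 2*k²)
(x(15) - 1*95)/(126 - 1*498) + m(6, -4) = ((2 + 2*15²) - 1*95)/(126 - 1*498) + 2*6 = ((2 + 2*225) - 95)/(126 - 498) + 12 = ((2 + 450) - 95)/(-372) + 12 = -(452 - 95)/372 + 12 = -1/372*357 + 12 = -119/124 + 12 = 1369/124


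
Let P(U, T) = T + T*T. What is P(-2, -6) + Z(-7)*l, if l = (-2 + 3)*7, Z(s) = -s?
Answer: 79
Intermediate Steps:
P(U, T) = T + T²
l = 7 (l = 1*7 = 7)
P(-2, -6) + Z(-7)*l = -6*(1 - 6) - 1*(-7)*7 = -6*(-5) + 7*7 = 30 + 49 = 79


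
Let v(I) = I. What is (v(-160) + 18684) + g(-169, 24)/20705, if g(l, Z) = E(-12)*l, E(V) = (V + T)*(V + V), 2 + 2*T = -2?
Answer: 383482636/20705 ≈ 18521.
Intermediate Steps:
T = -2 (T = -1 + (½)*(-2) = -1 - 1 = -2)
E(V) = 2*V*(-2 + V) (E(V) = (V - 2)*(V + V) = (-2 + V)*(2*V) = 2*V*(-2 + V))
g(l, Z) = 336*l (g(l, Z) = (2*(-12)*(-2 - 12))*l = (2*(-12)*(-14))*l = 336*l)
(v(-160) + 18684) + g(-169, 24)/20705 = (-160 + 18684) + (336*(-169))/20705 = 18524 - 56784*1/20705 = 18524 - 56784/20705 = 383482636/20705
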